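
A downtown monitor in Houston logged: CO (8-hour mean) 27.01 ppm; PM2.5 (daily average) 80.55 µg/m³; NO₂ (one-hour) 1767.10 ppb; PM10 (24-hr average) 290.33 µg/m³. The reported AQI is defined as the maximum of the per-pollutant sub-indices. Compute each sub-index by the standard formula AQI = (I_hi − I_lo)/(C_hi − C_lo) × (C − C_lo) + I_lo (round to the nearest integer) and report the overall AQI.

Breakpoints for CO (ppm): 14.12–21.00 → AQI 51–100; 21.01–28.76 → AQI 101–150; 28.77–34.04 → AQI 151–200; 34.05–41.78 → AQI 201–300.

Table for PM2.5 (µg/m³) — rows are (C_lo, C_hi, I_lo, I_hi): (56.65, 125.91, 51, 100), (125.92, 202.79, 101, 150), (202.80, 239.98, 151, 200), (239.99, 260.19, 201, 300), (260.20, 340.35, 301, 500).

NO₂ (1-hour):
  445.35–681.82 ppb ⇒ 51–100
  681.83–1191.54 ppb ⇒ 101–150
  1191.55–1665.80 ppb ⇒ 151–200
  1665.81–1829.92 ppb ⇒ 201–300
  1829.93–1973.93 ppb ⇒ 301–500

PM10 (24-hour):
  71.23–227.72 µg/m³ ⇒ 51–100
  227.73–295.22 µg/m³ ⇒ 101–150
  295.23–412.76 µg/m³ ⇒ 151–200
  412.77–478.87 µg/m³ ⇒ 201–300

262

CO 27.01: bracket 21.01–28.76 → index 101–150; slope 49/7.75, offset 6.00.
AQI = 101 + 49/7.75·6.00 ≈ 138.94 ⇒ 139.
PM2.5: 80.55 ∈ [56.65, 125.91] ↔ index [51, 100].
51 + (80.55−56.65)·(100−51)/(125.91−56.65) = 51 + 23.90·49/69.26 ≈ 67.91, so AQI = 68.
NO₂: 1767.10 lies in 1665.81–1829.92, so I_lo=201, I_hi=300, C_lo=1665.81, C_hi=1829.92.
(300−201)/(1829.92−1665.81) × (1767.10−1665.81) + 201 = 99/164.11 × 101.29 + 201 ≈ 262.10 → 262.
PM10: 290.33 lies in 227.73–295.22, so I_lo=101, I_hi=150, C_lo=227.73, C_hi=295.22.
(150−101)/(295.22−227.73) × (290.33−227.73) + 101 = 49/67.49 × 62.60 + 101 ≈ 146.45 → 146.
Sub-indices: CO→139, PM2.5→68, NO₂→262, PM10→146. Overall AQI = max = 262; dominant pollutant is NO₂.
AQI 262: Very Unhealthy.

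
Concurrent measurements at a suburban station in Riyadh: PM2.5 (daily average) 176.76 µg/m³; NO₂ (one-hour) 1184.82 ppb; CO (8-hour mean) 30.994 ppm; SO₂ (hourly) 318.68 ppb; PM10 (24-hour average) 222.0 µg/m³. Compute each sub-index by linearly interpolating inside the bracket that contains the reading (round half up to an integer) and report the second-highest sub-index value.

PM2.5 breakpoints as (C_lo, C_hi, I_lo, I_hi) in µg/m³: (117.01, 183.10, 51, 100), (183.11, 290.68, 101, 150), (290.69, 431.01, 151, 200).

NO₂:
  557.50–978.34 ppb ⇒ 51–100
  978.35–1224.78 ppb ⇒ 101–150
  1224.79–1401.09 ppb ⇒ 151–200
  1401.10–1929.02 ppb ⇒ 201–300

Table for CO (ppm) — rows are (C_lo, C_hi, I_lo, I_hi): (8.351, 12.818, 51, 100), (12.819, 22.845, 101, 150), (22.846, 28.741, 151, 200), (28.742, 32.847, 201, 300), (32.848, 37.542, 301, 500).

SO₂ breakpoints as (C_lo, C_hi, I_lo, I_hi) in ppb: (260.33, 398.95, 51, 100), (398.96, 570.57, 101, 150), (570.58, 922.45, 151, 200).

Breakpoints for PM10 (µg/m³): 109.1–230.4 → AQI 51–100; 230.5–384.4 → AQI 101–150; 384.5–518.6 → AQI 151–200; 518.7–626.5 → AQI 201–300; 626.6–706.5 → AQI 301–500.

142

PM2.5 176.76: bracket 117.01–183.10 → index 51–100; slope 49/66.09, offset 59.75.
AQI = 51 + 49/66.09·59.75 ≈ 95.30 ⇒ 95.
NO₂: 1184.82 ∈ [978.35, 1224.78] ↔ index [101, 150].
101 + (1184.82−978.35)·(150−101)/(1224.78−978.35) = 101 + 206.47·49/246.43 ≈ 142.05, so AQI = 142.
CO: 30.994 lies in 28.742–32.847, so I_lo=201, I_hi=300, C_lo=28.742, C_hi=32.847.
(300−201)/(32.847−28.742) × (30.994−28.742) + 201 = 99/4.105 × 2.252 + 201 ≈ 255.31 → 255.
SO₂ 318.68: bracket 260.33–398.95 → index 51–100; slope 49/138.62, offset 58.35.
AQI = 51 + 49/138.62·58.35 ≈ 71.63 ⇒ 72.
PM10: 222.0 ∈ [109.1, 230.4] ↔ index [51, 100].
51 + (222.0−109.1)·(100−51)/(230.4−109.1) = 51 + 112.9·49/121.3 ≈ 96.61, so AQI = 97.
Sub-indices: PM2.5→95, NO₂→142, CO→255, SO₂→72, PM10→97. Ranked high→low: 255, 142, 97, 95, 72. Second-highest sub-index = 142.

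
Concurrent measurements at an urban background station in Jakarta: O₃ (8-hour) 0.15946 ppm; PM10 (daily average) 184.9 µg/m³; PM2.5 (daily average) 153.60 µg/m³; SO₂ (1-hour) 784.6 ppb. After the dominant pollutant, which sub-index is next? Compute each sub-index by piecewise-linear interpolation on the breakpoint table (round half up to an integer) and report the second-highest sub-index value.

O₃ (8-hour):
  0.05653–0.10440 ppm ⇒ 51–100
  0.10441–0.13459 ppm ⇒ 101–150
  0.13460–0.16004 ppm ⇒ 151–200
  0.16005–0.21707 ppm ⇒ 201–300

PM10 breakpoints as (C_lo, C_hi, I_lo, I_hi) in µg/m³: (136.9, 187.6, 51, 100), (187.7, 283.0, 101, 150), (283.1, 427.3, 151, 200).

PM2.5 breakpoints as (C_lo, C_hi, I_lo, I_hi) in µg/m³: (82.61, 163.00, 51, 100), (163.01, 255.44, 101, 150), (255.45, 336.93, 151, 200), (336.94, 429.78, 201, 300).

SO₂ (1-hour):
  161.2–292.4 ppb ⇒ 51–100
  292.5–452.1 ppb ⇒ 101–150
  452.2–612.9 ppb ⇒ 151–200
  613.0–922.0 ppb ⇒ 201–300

O₃ 0.15946: bracket 0.13460–0.16004 → index 151–200; slope 49/0.02544, offset 0.02486.
AQI = 151 + 49/0.02544·0.02486 ≈ 198.88 ⇒ 199.
PM10: row 136.9–187.6 (AQI 51–100). (100−51)·(184.9−136.9)/(187.6−136.9) + 51 = 49·48.0/50.7 + 51 ≈ 97.39 → 97.
PM2.5: 153.60 lies in 82.61–163.00, so I_lo=51, I_hi=100, C_lo=82.61, C_hi=163.00.
(100−51)/(163.00−82.61) × (153.60−82.61) + 51 = 49/80.39 × 70.99 + 51 ≈ 94.27 → 94.
SO₂: row 613.0–922.0 (AQI 201–300). (300−201)·(784.6−613.0)/(922.0−613.0) + 201 = 99·171.6/309.0 + 201 ≈ 255.98 → 256.
Sub-indices: O₃→199, PM10→97, PM2.5→94, SO₂→256. Ranked high→low: 256, 199, 97, 94. Second-highest sub-index = 199.

199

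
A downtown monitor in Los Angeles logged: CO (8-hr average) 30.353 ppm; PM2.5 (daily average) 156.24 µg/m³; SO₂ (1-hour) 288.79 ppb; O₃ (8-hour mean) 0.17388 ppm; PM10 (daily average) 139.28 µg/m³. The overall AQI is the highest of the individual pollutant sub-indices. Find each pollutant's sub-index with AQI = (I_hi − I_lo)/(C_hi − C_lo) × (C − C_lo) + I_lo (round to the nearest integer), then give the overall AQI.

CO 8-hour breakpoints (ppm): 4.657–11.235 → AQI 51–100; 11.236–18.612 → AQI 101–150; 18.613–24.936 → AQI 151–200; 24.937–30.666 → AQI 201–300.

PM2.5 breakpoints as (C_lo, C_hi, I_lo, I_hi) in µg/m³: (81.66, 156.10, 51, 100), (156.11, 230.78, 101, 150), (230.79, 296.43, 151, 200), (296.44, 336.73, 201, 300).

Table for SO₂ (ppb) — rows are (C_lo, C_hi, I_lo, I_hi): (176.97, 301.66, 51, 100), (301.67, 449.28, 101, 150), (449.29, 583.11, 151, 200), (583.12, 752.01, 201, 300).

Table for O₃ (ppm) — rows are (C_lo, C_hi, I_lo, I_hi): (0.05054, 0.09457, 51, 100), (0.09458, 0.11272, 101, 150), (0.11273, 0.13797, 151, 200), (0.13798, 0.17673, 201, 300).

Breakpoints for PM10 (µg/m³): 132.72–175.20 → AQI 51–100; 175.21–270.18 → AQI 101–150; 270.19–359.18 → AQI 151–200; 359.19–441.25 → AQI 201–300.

295

CO 30.353: bracket 24.937–30.666 → index 201–300; slope 99/5.729, offset 5.416.
AQI = 201 + 99/5.729·5.416 ≈ 294.59 ⇒ 295.
PM2.5: row 156.11–230.78 (AQI 101–150). (150−101)·(156.24−156.11)/(230.78−156.11) + 101 = 49·0.13/74.67 + 101 ≈ 101.09 → 101.
SO₂ 288.79: bracket 176.97–301.66 → index 51–100; slope 49/124.69, offset 111.82.
AQI = 51 + 49/124.69·111.82 ≈ 94.94 ⇒ 95.
O₃: 0.17388 lies in 0.13798–0.17673, so I_lo=201, I_hi=300, C_lo=0.13798, C_hi=0.17673.
(300−201)/(0.17673−0.13798) × (0.17388−0.13798) + 201 = 99/0.03875 × 0.03590 + 201 ≈ 292.72 → 293.
PM10: 139.28 lies in 132.72–175.20, so I_lo=51, I_hi=100, C_lo=132.72, C_hi=175.20.
(100−51)/(175.20−132.72) × (139.28−132.72) + 51 = 49/42.48 × 6.56 + 51 ≈ 58.57 → 59.
Sub-indices: CO→295, PM2.5→101, SO₂→95, O₃→293, PM10→59. Overall AQI = max = 295; dominant pollutant is CO.
AQI 295: Very Unhealthy.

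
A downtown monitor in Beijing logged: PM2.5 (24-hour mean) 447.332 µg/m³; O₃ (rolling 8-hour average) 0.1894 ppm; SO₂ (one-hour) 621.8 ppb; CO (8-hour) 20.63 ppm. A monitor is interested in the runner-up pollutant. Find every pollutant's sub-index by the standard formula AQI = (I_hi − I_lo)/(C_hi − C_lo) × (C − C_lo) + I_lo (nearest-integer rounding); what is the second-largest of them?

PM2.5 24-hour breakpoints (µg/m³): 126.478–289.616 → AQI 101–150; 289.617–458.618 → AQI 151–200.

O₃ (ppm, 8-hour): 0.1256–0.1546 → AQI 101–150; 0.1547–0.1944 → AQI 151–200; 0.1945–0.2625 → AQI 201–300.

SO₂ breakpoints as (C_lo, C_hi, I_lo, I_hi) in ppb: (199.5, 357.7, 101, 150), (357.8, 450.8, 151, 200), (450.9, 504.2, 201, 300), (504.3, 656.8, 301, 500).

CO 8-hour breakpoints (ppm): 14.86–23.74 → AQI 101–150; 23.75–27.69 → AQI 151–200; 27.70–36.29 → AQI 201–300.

197

PM2.5: 447.332 ∈ [289.617, 458.618] ↔ index [151, 200].
151 + (447.332−289.617)·(200−151)/(458.618−289.617) = 151 + 157.715·49/169.001 ≈ 196.73, so AQI = 197.
O₃: 0.1894 ∈ [0.1547, 0.1944] ↔ index [151, 200].
151 + (0.1894−0.1547)·(200−151)/(0.1944−0.1547) = 151 + 0.0347·49/0.0397 ≈ 193.83, so AQI = 194.
SO₂: 621.8 lies in 504.3–656.8, so I_lo=301, I_hi=500, C_lo=504.3, C_hi=656.8.
(500−301)/(656.8−504.3) × (621.8−504.3) + 301 = 199/152.5 × 117.5 + 301 ≈ 454.33 → 454.
CO: 20.63 lies in 14.86–23.74, so I_lo=101, I_hi=150, C_lo=14.86, C_hi=23.74.
(150−101)/(23.74−14.86) × (20.63−14.86) + 101 = 49/8.88 × 5.77 + 101 ≈ 132.84 → 133.
Sub-indices: PM2.5→197, O₃→194, SO₂→454, CO→133. Ranked high→low: 454, 197, 194, 133. Second-highest sub-index = 197.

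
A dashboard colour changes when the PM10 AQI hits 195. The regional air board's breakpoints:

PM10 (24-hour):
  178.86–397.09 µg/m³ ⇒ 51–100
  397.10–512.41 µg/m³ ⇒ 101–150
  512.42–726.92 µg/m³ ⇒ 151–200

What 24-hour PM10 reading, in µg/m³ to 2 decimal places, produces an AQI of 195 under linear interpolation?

AQI 195 lies in the 151–200 band, which corresponds to 512.42–726.92 µg/m³.
C = 512.42 + (195−151)×(726.92−512.42)/(200−151) = 512.42 + 44×214.50/49 ≈ 705.0322 µg/m³ → 705.03 µg/m³ to 2 dp.

705.03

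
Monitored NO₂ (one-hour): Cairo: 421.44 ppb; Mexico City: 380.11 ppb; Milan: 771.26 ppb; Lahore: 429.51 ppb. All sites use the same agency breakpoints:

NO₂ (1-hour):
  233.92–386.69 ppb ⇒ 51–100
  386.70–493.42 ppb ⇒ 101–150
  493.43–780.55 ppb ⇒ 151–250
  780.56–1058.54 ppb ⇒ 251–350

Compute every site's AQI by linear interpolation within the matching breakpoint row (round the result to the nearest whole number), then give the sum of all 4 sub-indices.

Cairo: 421.44 ∈ [386.70, 493.42] ↔ index [101, 150].
101 + (421.44−386.70)·(150−101)/(493.42−386.70) = 101 + 34.74·49/106.72 ≈ 116.95, so AQI = 117.
Mexico City: 380.11 lies in 233.92–386.69, so I_lo=51, I_hi=100, C_lo=233.92, C_hi=386.69.
(100−51)/(386.69−233.92) × (380.11−233.92) + 51 = 49/152.77 × 146.19 + 51 ≈ 97.89 → 98.
Milan: row 493.43–780.55 (AQI 151–250). (250−151)·(771.26−493.43)/(780.55−493.43) + 151 = 99·277.83/287.12 + 151 ≈ 246.80 → 247.
Lahore 429.51: bracket 386.70–493.42 → index 101–150; slope 49/106.72, offset 42.81.
AQI = 101 + 49/106.72·42.81 ≈ 120.66 ⇒ 121.
AQIs: Cairo=117, Mexico City=98, Milan=247, Lahore=121. Sum = 117 + 98 + 247 + 121 = 583.

583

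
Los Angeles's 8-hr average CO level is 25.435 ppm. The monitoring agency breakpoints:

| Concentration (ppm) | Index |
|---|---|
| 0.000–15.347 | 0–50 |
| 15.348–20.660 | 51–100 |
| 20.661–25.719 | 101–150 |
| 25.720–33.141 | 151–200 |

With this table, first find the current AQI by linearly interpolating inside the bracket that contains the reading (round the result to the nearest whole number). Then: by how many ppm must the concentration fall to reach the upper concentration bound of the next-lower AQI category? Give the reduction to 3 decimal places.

4.775

CO: 25.435 lies in 20.661–25.719, so I_lo=101, I_hi=150, C_lo=20.661, C_hi=25.719.
(150−101)/(25.719−20.661) × (25.435−20.661) + 101 = 49/5.058 × 4.774 + 101 ≈ 147.25 → 147.
Current AQI 147 is in the Unhealthy for Sensitive Groups range (101–150). The next-lower category tops out at AQI 100, whose upper concentration bound is 20.660 ppm.
Reduction needed = 25.435 − 20.660 = 4.775 ppm.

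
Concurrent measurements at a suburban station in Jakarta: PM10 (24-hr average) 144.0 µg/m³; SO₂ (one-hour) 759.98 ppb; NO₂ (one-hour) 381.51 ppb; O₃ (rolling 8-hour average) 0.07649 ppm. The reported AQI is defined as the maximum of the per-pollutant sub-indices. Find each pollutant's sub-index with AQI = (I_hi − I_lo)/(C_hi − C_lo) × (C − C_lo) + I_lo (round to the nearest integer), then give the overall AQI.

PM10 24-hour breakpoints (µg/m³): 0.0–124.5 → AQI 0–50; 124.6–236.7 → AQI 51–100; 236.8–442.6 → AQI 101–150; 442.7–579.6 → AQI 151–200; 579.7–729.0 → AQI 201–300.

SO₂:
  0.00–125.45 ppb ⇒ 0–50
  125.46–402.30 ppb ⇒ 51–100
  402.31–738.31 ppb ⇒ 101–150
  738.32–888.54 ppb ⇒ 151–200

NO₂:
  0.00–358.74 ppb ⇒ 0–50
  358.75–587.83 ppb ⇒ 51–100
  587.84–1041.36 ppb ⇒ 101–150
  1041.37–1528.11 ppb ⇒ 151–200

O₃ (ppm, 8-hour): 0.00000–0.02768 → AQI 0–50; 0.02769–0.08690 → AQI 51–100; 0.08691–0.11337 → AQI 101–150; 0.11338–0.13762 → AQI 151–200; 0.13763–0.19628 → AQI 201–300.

PM10: row 124.6–236.7 (AQI 51–100). (100−51)·(144.0−124.6)/(236.7−124.6) + 51 = 49·19.4/112.1 + 51 ≈ 59.48 → 59.
SO₂: row 738.32–888.54 (AQI 151–200). (200−151)·(759.98−738.32)/(888.54−738.32) + 151 = 49·21.66/150.22 + 151 ≈ 158.07 → 158.
NO₂: 381.51 ∈ [358.75, 587.83] ↔ index [51, 100].
51 + (381.51−358.75)·(100−51)/(587.83−358.75) = 51 + 22.76·49/229.08 ≈ 55.87, so AQI = 56.
O₃: 0.07649 ∈ [0.02769, 0.08690] ↔ index [51, 100].
51 + (0.07649−0.02769)·(100−51)/(0.08690−0.02769) = 51 + 0.04880·49/0.05921 ≈ 91.39, so AQI = 91.
Sub-indices: PM10→59, SO₂→158, NO₂→56, O₃→91. Overall AQI = max = 158; dominant pollutant is SO₂.
AQI 158: Unhealthy.

158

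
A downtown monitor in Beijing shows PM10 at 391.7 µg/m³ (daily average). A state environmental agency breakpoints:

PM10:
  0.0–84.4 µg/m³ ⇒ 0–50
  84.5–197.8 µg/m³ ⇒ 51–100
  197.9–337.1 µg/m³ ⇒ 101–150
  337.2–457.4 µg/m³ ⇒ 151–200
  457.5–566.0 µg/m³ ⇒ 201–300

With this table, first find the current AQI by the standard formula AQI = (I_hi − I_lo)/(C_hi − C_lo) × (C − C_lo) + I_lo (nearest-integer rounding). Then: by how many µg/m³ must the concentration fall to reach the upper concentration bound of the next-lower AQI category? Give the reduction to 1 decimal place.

54.6

PM10: 391.7 lies in 337.2–457.4, so I_lo=151, I_hi=200, C_lo=337.2, C_hi=457.4.
(200−151)/(457.4−337.2) × (391.7−337.2) + 151 = 49/120.2 × 54.5 + 151 ≈ 173.22 → 173.
Current AQI 173 is in the Unhealthy range (151–200). The next-lower category tops out at AQI 150, whose upper concentration bound is 337.1 µg/m³.
Reduction needed = 391.7 − 337.1 = 54.6 µg/m³.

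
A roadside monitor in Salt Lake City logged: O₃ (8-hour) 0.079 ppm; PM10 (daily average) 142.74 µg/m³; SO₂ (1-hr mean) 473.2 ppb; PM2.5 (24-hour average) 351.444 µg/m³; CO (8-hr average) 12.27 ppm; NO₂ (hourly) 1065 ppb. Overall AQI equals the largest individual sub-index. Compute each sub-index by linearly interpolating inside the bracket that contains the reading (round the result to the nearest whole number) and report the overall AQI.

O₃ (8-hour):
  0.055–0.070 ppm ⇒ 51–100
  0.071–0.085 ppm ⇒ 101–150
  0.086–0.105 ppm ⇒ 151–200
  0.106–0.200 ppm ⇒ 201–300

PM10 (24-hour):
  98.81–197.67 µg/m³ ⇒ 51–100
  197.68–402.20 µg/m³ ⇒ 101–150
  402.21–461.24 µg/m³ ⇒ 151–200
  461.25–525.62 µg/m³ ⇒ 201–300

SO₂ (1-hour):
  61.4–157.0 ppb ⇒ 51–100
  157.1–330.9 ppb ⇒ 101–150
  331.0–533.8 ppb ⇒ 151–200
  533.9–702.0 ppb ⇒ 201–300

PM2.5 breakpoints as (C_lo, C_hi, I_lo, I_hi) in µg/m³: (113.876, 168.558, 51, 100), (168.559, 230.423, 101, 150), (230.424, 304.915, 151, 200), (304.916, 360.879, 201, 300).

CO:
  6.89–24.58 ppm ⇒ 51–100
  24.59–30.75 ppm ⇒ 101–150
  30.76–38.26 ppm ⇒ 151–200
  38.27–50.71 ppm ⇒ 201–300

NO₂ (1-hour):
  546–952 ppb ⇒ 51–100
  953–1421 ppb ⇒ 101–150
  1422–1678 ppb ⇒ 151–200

283

O₃: 0.079 lies in 0.071–0.085, so I_lo=101, I_hi=150, C_lo=0.071, C_hi=0.085.
(150−101)/(0.085−0.071) × (0.079−0.071) + 101 = 49/0.014 × 0.008 + 101 ≈ 129.00 → 129.
PM10: row 98.81–197.67 (AQI 51–100). (100−51)·(142.74−98.81)/(197.67−98.81) + 51 = 49·43.93/98.86 + 51 ≈ 72.77 → 73.
SO₂: 473.2 ∈ [331.0, 533.8] ↔ index [151, 200].
151 + (473.2−331.0)·(200−151)/(533.8−331.0) = 151 + 142.2·49/202.8 ≈ 185.36, so AQI = 185.
PM2.5: 351.444 ∈ [304.916, 360.879] ↔ index [201, 300].
201 + (351.444−304.916)·(300−201)/(360.879−304.916) = 201 + 46.528·99/55.963 ≈ 283.31, so AQI = 283.
CO: row 6.89–24.58 (AQI 51–100). (100−51)·(12.27−6.89)/(24.58−6.89) + 51 = 49·5.38/17.69 + 51 ≈ 65.90 → 66.
NO₂: 1065 lies in 953–1421, so I_lo=101, I_hi=150, C_lo=953, C_hi=1421.
(150−101)/(1421−953) × (1065−953) + 101 = 49/468 × 112 + 101 ≈ 112.73 → 113.
Sub-indices: O₃→129, PM10→73, SO₂→185, PM2.5→283, CO→66, NO₂→113. Overall AQI = max = 283; dominant pollutant is PM2.5.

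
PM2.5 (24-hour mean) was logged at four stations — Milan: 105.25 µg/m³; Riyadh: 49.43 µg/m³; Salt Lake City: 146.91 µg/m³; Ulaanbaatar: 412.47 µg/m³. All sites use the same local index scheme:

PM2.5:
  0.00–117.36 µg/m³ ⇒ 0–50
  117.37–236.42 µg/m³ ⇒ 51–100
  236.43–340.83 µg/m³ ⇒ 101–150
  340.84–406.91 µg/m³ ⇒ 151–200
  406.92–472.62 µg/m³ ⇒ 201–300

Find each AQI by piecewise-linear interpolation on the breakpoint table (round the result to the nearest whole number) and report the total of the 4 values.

338

Milan: row 0.00–117.36 (AQI 0–50). (50−0)·(105.25−0.00)/(117.36−0.00) + 0 = 50·105.25/117.36 + 0 ≈ 44.84 → 45.
Riyadh: row 0.00–117.36 (AQI 0–50). (50−0)·(49.43−0.00)/(117.36−0.00) + 0 = 50·49.43/117.36 + 0 ≈ 21.06 → 21.
Salt Lake City 146.91: bracket 117.37–236.42 → index 51–100; slope 49/119.05, offset 29.54.
AQI = 51 + 49/119.05·29.54 ≈ 63.16 ⇒ 63.
Ulaanbaatar: 412.47 ∈ [406.92, 472.62] ↔ index [201, 300].
201 + (412.47−406.92)·(300−201)/(472.62−406.92) = 201 + 5.55·99/65.70 ≈ 209.36, so AQI = 209.
AQIs: Milan=45, Riyadh=21, Salt Lake City=63, Ulaanbaatar=209. Sum = 45 + 21 + 63 + 209 = 338.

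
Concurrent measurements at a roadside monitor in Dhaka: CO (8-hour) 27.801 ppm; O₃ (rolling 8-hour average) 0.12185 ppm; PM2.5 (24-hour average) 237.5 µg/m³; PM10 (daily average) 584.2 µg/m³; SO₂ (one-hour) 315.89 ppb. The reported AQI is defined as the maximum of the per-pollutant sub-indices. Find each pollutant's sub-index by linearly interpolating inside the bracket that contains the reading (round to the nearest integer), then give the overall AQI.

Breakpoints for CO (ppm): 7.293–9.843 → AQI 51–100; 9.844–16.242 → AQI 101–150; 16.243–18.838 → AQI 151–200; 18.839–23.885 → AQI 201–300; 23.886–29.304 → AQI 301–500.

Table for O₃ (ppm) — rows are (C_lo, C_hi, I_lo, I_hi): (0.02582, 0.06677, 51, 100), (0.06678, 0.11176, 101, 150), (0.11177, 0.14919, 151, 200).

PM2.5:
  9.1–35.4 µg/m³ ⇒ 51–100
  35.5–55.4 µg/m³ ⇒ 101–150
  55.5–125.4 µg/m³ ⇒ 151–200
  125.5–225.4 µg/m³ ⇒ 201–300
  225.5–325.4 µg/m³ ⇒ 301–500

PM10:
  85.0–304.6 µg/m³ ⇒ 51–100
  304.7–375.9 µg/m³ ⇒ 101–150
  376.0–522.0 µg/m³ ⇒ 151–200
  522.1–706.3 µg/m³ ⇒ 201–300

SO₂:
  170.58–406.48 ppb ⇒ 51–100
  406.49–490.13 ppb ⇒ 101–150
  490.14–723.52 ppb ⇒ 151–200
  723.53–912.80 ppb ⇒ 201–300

445

CO: 27.801 lies in 23.886–29.304, so I_lo=301, I_hi=500, C_lo=23.886, C_hi=29.304.
(500−301)/(29.304−23.886) × (27.801−23.886) + 301 = 199/5.418 × 3.915 + 301 ≈ 444.80 → 445.
O₃: 0.12185 lies in 0.11177–0.14919, so I_lo=151, I_hi=200, C_lo=0.11177, C_hi=0.14919.
(200−151)/(0.14919−0.11177) × (0.12185−0.11177) + 151 = 49/0.03742 × 0.01008 + 151 ≈ 164.20 → 164.
PM2.5: 237.5 ∈ [225.5, 325.4] ↔ index [301, 500].
301 + (237.5−225.5)·(500−301)/(325.4−225.5) = 301 + 12.0·199/99.9 ≈ 324.90, so AQI = 325.
PM10: row 522.1–706.3 (AQI 201–300). (300−201)·(584.2−522.1)/(706.3−522.1) + 201 = 99·62.1/184.2 + 201 ≈ 234.38 → 234.
SO₂: row 170.58–406.48 (AQI 51–100). (100−51)·(315.89−170.58)/(406.48−170.58) + 51 = 49·145.31/235.90 + 51 ≈ 81.18 → 81.
Sub-indices: CO→445, O₃→164, PM2.5→325, PM10→234, SO₂→81. Overall AQI = max = 445; dominant pollutant is CO.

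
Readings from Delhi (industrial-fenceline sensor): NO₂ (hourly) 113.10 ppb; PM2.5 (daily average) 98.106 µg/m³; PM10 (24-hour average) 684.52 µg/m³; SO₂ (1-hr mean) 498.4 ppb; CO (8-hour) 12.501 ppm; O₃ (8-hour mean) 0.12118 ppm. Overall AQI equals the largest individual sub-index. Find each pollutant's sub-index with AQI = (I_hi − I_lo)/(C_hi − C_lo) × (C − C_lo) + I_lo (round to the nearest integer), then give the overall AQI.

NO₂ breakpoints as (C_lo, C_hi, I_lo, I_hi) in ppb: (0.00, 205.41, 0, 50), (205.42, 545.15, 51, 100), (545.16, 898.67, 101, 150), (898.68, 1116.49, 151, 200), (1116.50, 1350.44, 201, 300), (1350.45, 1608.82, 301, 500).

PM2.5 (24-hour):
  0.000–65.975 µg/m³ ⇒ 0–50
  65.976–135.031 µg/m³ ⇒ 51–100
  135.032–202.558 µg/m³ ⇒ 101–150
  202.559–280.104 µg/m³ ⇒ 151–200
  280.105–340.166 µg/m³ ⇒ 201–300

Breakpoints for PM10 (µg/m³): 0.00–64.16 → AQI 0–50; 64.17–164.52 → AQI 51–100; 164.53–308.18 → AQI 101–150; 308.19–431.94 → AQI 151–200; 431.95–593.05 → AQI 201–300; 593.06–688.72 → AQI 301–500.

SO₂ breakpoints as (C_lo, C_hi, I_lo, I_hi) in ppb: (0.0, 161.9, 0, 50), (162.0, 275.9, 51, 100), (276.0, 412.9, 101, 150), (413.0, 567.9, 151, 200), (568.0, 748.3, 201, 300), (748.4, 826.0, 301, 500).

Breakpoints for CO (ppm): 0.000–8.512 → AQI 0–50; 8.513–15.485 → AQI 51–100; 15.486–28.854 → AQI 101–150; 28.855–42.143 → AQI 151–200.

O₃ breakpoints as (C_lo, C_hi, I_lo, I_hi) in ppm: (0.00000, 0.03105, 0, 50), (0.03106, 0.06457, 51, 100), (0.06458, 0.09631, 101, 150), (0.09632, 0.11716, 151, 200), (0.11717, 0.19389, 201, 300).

NO₂ 113.10: bracket 0.00–205.41 → index 0–50; slope 50/205.41, offset 113.10.
AQI = 0 + 50/205.41·113.10 ≈ 27.53 ⇒ 28.
PM2.5: 98.106 lies in 65.976–135.031, so I_lo=51, I_hi=100, C_lo=65.976, C_hi=135.031.
(100−51)/(135.031−65.976) × (98.106−65.976) + 51 = 49/69.055 × 32.130 + 51 ≈ 73.80 → 74.
PM10 684.52: bracket 593.06–688.72 → index 301–500; slope 199/95.66, offset 91.46.
AQI = 301 + 199/95.66·91.46 ≈ 491.26 ⇒ 491.
SO₂: 498.4 lies in 413.0–567.9, so I_lo=151, I_hi=200, C_lo=413.0, C_hi=567.9.
(200−151)/(567.9−413.0) × (498.4−413.0) + 151 = 49/154.9 × 85.4 + 151 ≈ 178.01 → 178.
CO: row 8.513–15.485 (AQI 51–100). (100−51)·(12.501−8.513)/(15.485−8.513) + 51 = 49·3.988/6.972 + 51 ≈ 79.03 → 79.
O₃: 0.12118 lies in 0.11717–0.19389, so I_lo=201, I_hi=300, C_lo=0.11717, C_hi=0.19389.
(300−201)/(0.19389−0.11717) × (0.12118−0.11717) + 201 = 99/0.07672 × 0.00401 + 201 ≈ 206.17 → 206.
Sub-indices: NO₂→28, PM2.5→74, PM10→491, SO₂→178, CO→79, O₃→206. Overall AQI = max = 491; dominant pollutant is PM10.
AQI 491: Hazardous.

491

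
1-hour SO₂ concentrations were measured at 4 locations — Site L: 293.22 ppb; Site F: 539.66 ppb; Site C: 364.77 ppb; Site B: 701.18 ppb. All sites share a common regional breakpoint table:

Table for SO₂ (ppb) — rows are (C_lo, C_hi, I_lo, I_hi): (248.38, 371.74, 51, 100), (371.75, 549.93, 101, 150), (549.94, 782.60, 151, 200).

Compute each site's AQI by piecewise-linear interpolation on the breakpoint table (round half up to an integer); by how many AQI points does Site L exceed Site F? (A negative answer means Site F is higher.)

-78

Site L: 293.22 lies in 248.38–371.74, so I_lo=51, I_hi=100, C_lo=248.38, C_hi=371.74.
(100−51)/(371.74−248.38) × (293.22−248.38) + 51 = 49/123.36 × 44.84 + 51 ≈ 68.81 → 69.
Site F: 539.66 ∈ [371.75, 549.93] ↔ index [101, 150].
101 + (539.66−371.75)·(150−101)/(549.93−371.75) = 101 + 167.91·49/178.18 ≈ 147.18, so AQI = 147.
Site C: 364.77 ∈ [248.38, 371.74] ↔ index [51, 100].
51 + (364.77−248.38)·(100−51)/(371.74−248.38) = 51 + 116.39·49/123.36 ≈ 97.23, so AQI = 97.
Site B 701.18: bracket 549.94–782.60 → index 151–200; slope 49/232.66, offset 151.24.
AQI = 151 + 49/232.66·151.24 ≈ 182.85 ⇒ 183.
AQIs: Site L=69, Site F=147, Site C=97, Site B=183. Site L (69) − Site F (147) = -78.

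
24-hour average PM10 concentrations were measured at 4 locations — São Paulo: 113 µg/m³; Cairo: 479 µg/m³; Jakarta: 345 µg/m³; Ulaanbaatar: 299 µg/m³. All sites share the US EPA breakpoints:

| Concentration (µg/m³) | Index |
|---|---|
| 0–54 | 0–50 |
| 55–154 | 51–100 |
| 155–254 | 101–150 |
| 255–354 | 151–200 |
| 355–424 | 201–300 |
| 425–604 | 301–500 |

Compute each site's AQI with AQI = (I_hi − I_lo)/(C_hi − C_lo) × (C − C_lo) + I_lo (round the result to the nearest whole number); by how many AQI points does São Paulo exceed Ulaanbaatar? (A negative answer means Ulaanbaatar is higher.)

-93

São Paulo: row 55–154 (AQI 51–100). (100−51)·(113−55)/(154−55) + 51 = 49·58/99 + 51 ≈ 79.71 → 80.
Cairo: row 425–604 (AQI 301–500). (500−301)·(479−425)/(604−425) + 301 = 199·54/179 + 301 ≈ 361.03 → 361.
Jakarta 345: bracket 255–354 → index 151–200; slope 49/99, offset 90.
AQI = 151 + 49/99·90 ≈ 195.55 ⇒ 196.
Ulaanbaatar 299: bracket 255–354 → index 151–200; slope 49/99, offset 44.
AQI = 151 + 49/99·44 ≈ 172.78 ⇒ 173.
AQIs: São Paulo=80, Cairo=361, Jakarta=196, Ulaanbaatar=173. São Paulo (80) − Ulaanbaatar (173) = -93.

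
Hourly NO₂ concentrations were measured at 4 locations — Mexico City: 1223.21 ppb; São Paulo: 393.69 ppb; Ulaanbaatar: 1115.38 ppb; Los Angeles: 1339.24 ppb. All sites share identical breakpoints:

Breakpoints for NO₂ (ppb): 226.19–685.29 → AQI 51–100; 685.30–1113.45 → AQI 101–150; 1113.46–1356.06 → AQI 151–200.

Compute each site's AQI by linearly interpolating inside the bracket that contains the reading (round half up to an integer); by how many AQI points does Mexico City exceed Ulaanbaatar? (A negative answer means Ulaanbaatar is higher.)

Mexico City 1223.21: bracket 1113.46–1356.06 → index 151–200; slope 49/242.60, offset 109.75.
AQI = 151 + 49/242.60·109.75 ≈ 173.17 ⇒ 173.
São Paulo: 393.69 ∈ [226.19, 685.29] ↔ index [51, 100].
51 + (393.69−226.19)·(100−51)/(685.29−226.19) = 51 + 167.50·49/459.10 ≈ 68.88, so AQI = 69.
Ulaanbaatar: row 1113.46–1356.06 (AQI 151–200). (200−151)·(1115.38−1113.46)/(1356.06−1113.46) + 151 = 49·1.92/242.60 + 151 ≈ 151.39 → 151.
Los Angeles: row 1113.46–1356.06 (AQI 151–200). (200−151)·(1339.24−1113.46)/(1356.06−1113.46) + 151 = 49·225.78/242.60 + 151 ≈ 196.60 → 197.
AQIs: Mexico City=173, São Paulo=69, Ulaanbaatar=151, Los Angeles=197. Mexico City (173) − Ulaanbaatar (151) = 22.

22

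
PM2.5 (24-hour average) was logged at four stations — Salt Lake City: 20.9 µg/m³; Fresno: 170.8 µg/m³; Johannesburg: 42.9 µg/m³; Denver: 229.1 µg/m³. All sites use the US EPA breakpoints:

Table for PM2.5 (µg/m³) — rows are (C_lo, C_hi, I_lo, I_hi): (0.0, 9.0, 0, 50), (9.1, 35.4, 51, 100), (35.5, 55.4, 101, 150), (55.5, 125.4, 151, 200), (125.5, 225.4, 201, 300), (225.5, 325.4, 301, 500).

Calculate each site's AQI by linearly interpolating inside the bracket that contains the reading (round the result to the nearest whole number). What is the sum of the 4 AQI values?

Salt Lake City 20.9: bracket 9.1–35.4 → index 51–100; slope 49/26.3, offset 11.8.
AQI = 51 + 49/26.3·11.8 ≈ 72.98 ⇒ 73.
Fresno 170.8: bracket 125.5–225.4 → index 201–300; slope 99/99.9, offset 45.3.
AQI = 201 + 99/99.9·45.3 ≈ 245.89 ⇒ 246.
Johannesburg: 42.9 lies in 35.5–55.4, so I_lo=101, I_hi=150, C_lo=35.5, C_hi=55.4.
(150−101)/(55.4−35.5) × (42.9−35.5) + 101 = 49/19.9 × 7.4 + 101 ≈ 119.22 → 119.
Denver 229.1: bracket 225.5–325.4 → index 301–500; slope 199/99.9, offset 3.6.
AQI = 301 + 199/99.9·3.6 ≈ 308.17 ⇒ 308.
AQIs: Salt Lake City=73, Fresno=246, Johannesburg=119, Denver=308. Sum = 73 + 246 + 119 + 308 = 746.

746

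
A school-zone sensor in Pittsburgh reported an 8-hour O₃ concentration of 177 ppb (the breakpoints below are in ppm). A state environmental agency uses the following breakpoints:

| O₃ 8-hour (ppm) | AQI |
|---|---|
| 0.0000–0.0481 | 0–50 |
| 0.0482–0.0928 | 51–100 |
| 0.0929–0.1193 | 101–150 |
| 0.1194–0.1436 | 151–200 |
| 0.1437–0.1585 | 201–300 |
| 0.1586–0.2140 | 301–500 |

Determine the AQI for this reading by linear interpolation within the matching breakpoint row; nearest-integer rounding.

367

Convert: 177 ppb = 0.1770 ppm.
O₃: 0.1770 ∈ [0.1586, 0.2140] ↔ index [301, 500].
301 + (0.1770−0.1586)·(500−301)/(0.2140−0.1586) = 301 + 0.0184·199/0.0554 ≈ 367.09, so AQI = 367.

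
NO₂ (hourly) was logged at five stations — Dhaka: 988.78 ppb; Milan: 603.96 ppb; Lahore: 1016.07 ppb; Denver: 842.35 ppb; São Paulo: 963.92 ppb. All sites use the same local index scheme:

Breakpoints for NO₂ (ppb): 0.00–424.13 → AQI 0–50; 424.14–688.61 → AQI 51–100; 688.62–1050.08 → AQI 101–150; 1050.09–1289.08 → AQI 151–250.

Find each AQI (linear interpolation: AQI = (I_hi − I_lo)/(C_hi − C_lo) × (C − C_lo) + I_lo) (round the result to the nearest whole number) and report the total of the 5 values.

631

Dhaka: 988.78 lies in 688.62–1050.08, so I_lo=101, I_hi=150, C_lo=688.62, C_hi=1050.08.
(150−101)/(1050.08−688.62) × (988.78−688.62) + 101 = 49/361.46 × 300.16 + 101 ≈ 141.69 → 142.
Milan: 603.96 lies in 424.14–688.61, so I_lo=51, I_hi=100, C_lo=424.14, C_hi=688.61.
(100−51)/(688.61−424.14) × (603.96−424.14) + 51 = 49/264.47 × 179.82 + 51 ≈ 84.32 → 84.
Lahore: 1016.07 lies in 688.62–1050.08, so I_lo=101, I_hi=150, C_lo=688.62, C_hi=1050.08.
(150−101)/(1050.08−688.62) × (1016.07−688.62) + 101 = 49/361.46 × 327.45 + 101 ≈ 145.39 → 145.
Denver: 842.35 ∈ [688.62, 1050.08] ↔ index [101, 150].
101 + (842.35−688.62)·(150−101)/(1050.08−688.62) = 101 + 153.73·49/361.46 ≈ 121.84, so AQI = 122.
São Paulo: 963.92 lies in 688.62–1050.08, so I_lo=101, I_hi=150, C_lo=688.62, C_hi=1050.08.
(150−101)/(1050.08−688.62) × (963.92−688.62) + 101 = 49/361.46 × 275.30 + 101 ≈ 138.32 → 138.
AQIs: Dhaka=142, Milan=84, Lahore=145, Denver=122, São Paulo=138. Sum = 142 + 84 + 145 + 122 + 138 = 631.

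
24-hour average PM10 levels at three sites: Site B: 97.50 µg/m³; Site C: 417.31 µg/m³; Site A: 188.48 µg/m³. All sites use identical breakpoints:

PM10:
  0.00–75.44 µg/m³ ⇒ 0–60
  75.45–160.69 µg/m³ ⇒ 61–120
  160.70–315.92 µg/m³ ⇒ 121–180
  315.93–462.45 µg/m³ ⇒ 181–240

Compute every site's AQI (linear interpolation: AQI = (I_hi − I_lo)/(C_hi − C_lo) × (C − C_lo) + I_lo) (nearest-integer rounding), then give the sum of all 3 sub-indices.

Site B: 97.50 lies in 75.45–160.69, so I_lo=61, I_hi=120, C_lo=75.45, C_hi=160.69.
(120−61)/(160.69−75.45) × (97.50−75.45) + 61 = 59/85.24 × 22.05 + 61 ≈ 76.26 → 76.
Site C: 417.31 lies in 315.93–462.45, so I_lo=181, I_hi=240, C_lo=315.93, C_hi=462.45.
(240−181)/(462.45−315.93) × (417.31−315.93) + 181 = 59/146.52 × 101.38 + 181 ≈ 221.82 → 222.
Site A: 188.48 lies in 160.70–315.92, so I_lo=121, I_hi=180, C_lo=160.70, C_hi=315.92.
(180−121)/(315.92−160.70) × (188.48−160.70) + 121 = 59/155.22 × 27.78 + 121 ≈ 131.56 → 132.
AQIs: Site B=76, Site C=222, Site A=132. Sum = 76 + 222 + 132 = 430.

430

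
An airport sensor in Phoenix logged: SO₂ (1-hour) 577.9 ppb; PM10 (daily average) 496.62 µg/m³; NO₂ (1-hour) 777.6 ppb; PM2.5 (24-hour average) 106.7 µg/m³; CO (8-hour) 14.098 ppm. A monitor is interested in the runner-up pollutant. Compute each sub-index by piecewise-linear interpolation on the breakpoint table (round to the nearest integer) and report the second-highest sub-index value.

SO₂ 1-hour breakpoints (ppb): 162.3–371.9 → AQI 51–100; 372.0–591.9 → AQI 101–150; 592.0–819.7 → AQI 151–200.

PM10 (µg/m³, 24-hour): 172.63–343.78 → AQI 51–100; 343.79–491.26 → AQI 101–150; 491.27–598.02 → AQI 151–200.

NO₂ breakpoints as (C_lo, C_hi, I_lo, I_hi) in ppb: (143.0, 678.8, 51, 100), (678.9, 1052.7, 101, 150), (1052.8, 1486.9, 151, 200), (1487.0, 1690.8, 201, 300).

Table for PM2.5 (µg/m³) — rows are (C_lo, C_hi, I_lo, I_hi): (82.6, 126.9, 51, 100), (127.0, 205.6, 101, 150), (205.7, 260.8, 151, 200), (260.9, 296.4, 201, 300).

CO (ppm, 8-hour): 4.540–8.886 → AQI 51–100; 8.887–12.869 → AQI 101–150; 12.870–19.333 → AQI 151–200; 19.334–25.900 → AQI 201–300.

153

SO₂ 577.9: bracket 372.0–591.9 → index 101–150; slope 49/219.9, offset 205.9.
AQI = 101 + 49/219.9·205.9 ≈ 146.88 ⇒ 147.
PM10: row 491.27–598.02 (AQI 151–200). (200−151)·(496.62−491.27)/(598.02−491.27) + 151 = 49·5.35/106.75 + 151 ≈ 153.46 → 153.
NO₂: 777.6 ∈ [678.9, 1052.7] ↔ index [101, 150].
101 + (777.6−678.9)·(150−101)/(1052.7−678.9) = 101 + 98.7·49/373.8 ≈ 113.94, so AQI = 114.
PM2.5: row 82.6–126.9 (AQI 51–100). (100−51)·(106.7−82.6)/(126.9−82.6) + 51 = 49·24.1/44.3 + 51 ≈ 77.66 → 78.
CO: 14.098 ∈ [12.870, 19.333] ↔ index [151, 200].
151 + (14.098−12.870)·(200−151)/(19.333−12.870) = 151 + 1.228·49/6.463 ≈ 160.31, so AQI = 160.
Sub-indices: SO₂→147, PM10→153, NO₂→114, PM2.5→78, CO→160. Ranked high→low: 160, 153, 147, 114, 78. Second-highest sub-index = 153.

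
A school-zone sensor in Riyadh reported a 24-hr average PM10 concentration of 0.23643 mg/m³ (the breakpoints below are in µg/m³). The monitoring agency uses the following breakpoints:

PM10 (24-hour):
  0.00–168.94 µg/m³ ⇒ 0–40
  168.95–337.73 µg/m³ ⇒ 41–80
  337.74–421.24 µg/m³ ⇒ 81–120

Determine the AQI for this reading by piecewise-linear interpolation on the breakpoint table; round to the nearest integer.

57

Convert: 0.23643 mg/m³ = 236.43 µg/m³.
PM10: 236.43 lies in 168.95–337.73, so I_lo=41, I_hi=80, C_lo=168.95, C_hi=337.73.
(80−41)/(337.73−168.95) × (236.43−168.95) + 41 = 39/168.78 × 67.48 + 41 ≈ 56.59 → 57.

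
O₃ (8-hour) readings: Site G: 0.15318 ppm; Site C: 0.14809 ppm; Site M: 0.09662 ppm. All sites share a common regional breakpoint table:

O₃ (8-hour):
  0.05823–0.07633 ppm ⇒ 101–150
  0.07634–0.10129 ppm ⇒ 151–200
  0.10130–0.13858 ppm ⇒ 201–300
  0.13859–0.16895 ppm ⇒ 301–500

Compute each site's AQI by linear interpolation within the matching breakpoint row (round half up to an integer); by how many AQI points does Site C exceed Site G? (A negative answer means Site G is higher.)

-34

Site G 0.15318: bracket 0.13859–0.16895 → index 301–500; slope 199/0.03036, offset 0.01459.
AQI = 301 + 199/0.03036·0.01459 ≈ 396.63 ⇒ 397.
Site C 0.14809: bracket 0.13859–0.16895 → index 301–500; slope 199/0.03036, offset 0.00950.
AQI = 301 + 199/0.03036·0.00950 ≈ 363.27 ⇒ 363.
Site M: row 0.07634–0.10129 (AQI 151–200). (200−151)·(0.09662−0.07634)/(0.10129−0.07634) + 151 = 49·0.02028/0.02495 + 151 ≈ 190.83 → 191.
AQIs: Site G=397, Site C=363, Site M=191. Site C (363) − Site G (397) = -34.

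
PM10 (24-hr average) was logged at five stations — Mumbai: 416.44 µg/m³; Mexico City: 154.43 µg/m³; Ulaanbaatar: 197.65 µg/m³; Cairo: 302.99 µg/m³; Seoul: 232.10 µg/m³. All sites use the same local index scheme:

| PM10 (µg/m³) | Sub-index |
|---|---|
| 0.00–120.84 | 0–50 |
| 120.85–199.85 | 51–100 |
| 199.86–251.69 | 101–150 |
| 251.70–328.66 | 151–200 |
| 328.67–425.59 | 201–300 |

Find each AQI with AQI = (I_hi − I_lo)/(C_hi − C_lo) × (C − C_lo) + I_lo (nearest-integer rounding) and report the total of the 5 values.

777

Mumbai 416.44: bracket 328.67–425.59 → index 201–300; slope 99/96.92, offset 87.77.
AQI = 201 + 99/96.92·87.77 ≈ 290.65 ⇒ 291.
Mexico City: row 120.85–199.85 (AQI 51–100). (100−51)·(154.43−120.85)/(199.85−120.85) + 51 = 49·33.58/79.00 + 51 ≈ 71.83 → 72.
Ulaanbaatar: row 120.85–199.85 (AQI 51–100). (100−51)·(197.65−120.85)/(199.85−120.85) + 51 = 49·76.80/79.00 + 51 ≈ 98.64 → 99.
Cairo: 302.99 ∈ [251.70, 328.66] ↔ index [151, 200].
151 + (302.99−251.70)·(200−151)/(328.66−251.70) = 151 + 51.29·49/76.96 ≈ 183.66, so AQI = 184.
Seoul: 232.10 lies in 199.86–251.69, so I_lo=101, I_hi=150, C_lo=199.86, C_hi=251.69.
(150−101)/(251.69−199.86) × (232.10−199.86) + 101 = 49/51.83 × 32.24 + 101 ≈ 131.48 → 131.
AQIs: Mumbai=291, Mexico City=72, Ulaanbaatar=99, Cairo=184, Seoul=131. Sum = 291 + 72 + 99 + 184 + 131 = 777.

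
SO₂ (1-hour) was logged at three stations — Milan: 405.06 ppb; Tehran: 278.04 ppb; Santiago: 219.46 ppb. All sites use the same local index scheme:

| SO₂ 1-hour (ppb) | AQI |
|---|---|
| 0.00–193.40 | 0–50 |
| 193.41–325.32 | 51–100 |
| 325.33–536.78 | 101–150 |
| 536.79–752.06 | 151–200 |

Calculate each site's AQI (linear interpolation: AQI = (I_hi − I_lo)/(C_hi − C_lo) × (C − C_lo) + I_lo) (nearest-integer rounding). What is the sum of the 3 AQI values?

Milan: row 325.33–536.78 (AQI 101–150). (150−101)·(405.06−325.33)/(536.78−325.33) + 101 = 49·79.73/211.45 + 101 ≈ 119.48 → 119.
Tehran 278.04: bracket 193.41–325.32 → index 51–100; slope 49/131.91, offset 84.63.
AQI = 51 + 49/131.91·84.63 ≈ 82.44 ⇒ 82.
Santiago: row 193.41–325.32 (AQI 51–100). (100−51)·(219.46−193.41)/(325.32−193.41) + 51 = 49·26.05/131.91 + 51 ≈ 60.68 → 61.
AQIs: Milan=119, Tehran=82, Santiago=61. Sum = 119 + 82 + 61 = 262.

262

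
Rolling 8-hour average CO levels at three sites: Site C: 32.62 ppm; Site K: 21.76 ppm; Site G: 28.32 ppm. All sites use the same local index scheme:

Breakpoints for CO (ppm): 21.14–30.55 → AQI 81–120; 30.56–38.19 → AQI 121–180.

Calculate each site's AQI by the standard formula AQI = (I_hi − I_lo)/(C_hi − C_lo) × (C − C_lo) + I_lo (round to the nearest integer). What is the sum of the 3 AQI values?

Site C: 32.62 ∈ [30.56, 38.19] ↔ index [121, 180].
121 + (32.62−30.56)·(180−121)/(38.19−30.56) = 121 + 2.06·59/7.63 ≈ 136.93, so AQI = 137.
Site K: 21.76 lies in 21.14–30.55, so I_lo=81, I_hi=120, C_lo=21.14, C_hi=30.55.
(120−81)/(30.55−21.14) × (21.76−21.14) + 81 = 39/9.41 × 0.62 + 81 ≈ 83.57 → 84.
Site G 28.32: bracket 21.14–30.55 → index 81–120; slope 39/9.41, offset 7.18.
AQI = 81 + 39/9.41·7.18 ≈ 110.76 ⇒ 111.
AQIs: Site C=137, Site K=84, Site G=111. Sum = 137 + 84 + 111 = 332.

332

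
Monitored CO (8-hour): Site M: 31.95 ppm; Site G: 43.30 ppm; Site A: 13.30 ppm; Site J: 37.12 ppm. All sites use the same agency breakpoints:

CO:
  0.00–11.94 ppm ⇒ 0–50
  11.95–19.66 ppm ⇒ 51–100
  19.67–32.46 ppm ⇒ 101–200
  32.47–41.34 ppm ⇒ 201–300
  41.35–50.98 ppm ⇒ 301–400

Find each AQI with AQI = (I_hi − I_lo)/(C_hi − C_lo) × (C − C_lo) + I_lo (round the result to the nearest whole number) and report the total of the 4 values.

Site M: row 19.67–32.46 (AQI 101–200). (200−101)·(31.95−19.67)/(32.46−19.67) + 101 = 99·12.28/12.79 + 101 ≈ 196.05 → 196.
Site G: row 41.35–50.98 (AQI 301–400). (400−301)·(43.30−41.35)/(50.98−41.35) + 301 = 99·1.95/9.63 + 301 ≈ 321.05 → 321.
Site A: 13.30 ∈ [11.95, 19.66] ↔ index [51, 100].
51 + (13.30−11.95)·(100−51)/(19.66−11.95) = 51 + 1.35·49/7.71 ≈ 59.58, so AQI = 60.
Site J: 37.12 ∈ [32.47, 41.34] ↔ index [201, 300].
201 + (37.12−32.47)·(300−201)/(41.34−32.47) = 201 + 4.65·99/8.87 ≈ 252.90, so AQI = 253.
AQIs: Site M=196, Site G=321, Site A=60, Site J=253. Sum = 196 + 321 + 60 + 253 = 830.

830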